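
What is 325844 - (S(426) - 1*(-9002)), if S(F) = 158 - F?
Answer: 317110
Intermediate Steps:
325844 - (S(426) - 1*(-9002)) = 325844 - ((158 - 1*426) - 1*(-9002)) = 325844 - ((158 - 426) + 9002) = 325844 - (-268 + 9002) = 325844 - 1*8734 = 325844 - 8734 = 317110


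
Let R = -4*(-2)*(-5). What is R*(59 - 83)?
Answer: 960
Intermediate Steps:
R = -40 (R = 8*(-5) = -40)
R*(59 - 83) = -40*(59 - 83) = -40*(-24) = 960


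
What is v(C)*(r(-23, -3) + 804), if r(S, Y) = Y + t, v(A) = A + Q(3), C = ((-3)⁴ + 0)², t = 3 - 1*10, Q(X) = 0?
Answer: 5209434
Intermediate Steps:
t = -7 (t = 3 - 10 = -7)
C = 6561 (C = (81 + 0)² = 81² = 6561)
v(A) = A (v(A) = A + 0 = A)
r(S, Y) = -7 + Y (r(S, Y) = Y - 7 = -7 + Y)
v(C)*(r(-23, -3) + 804) = 6561*((-7 - 3) + 804) = 6561*(-10 + 804) = 6561*794 = 5209434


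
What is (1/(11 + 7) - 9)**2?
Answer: 25921/324 ≈ 80.003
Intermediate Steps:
(1/(11 + 7) - 9)**2 = (1/18 - 9)**2 = (-161/18)**2 = 25921/324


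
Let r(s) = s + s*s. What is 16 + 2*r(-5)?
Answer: 56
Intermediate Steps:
r(s) = s + s²
16 + 2*r(-5) = 16 + 2*(-5*(1 - 5)) = 16 + 2*(-5*(-4)) = 16 + 2*20 = 16 + 40 = 56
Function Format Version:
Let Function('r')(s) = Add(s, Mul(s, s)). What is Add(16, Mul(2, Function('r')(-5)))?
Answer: 56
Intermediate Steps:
Function('r')(s) = Add(s, Pow(s, 2))
Add(16, Mul(2, Function('r')(-5))) = Add(16, Mul(2, Mul(-5, Add(1, -5)))) = Add(16, Mul(2, Mul(-5, -4))) = Add(16, Mul(2, 20)) = Add(16, 40) = 56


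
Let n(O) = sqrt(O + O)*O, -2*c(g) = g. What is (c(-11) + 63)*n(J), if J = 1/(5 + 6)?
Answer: 137*sqrt(22)/242 ≈ 2.6553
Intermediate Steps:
c(g) = -g/2
J = 1/11 ≈ 0.090909
n(O) = sqrt(2)*O**(3/2) (n(O) = sqrt(2*O)*O = (sqrt(2)*sqrt(O))*O = sqrt(2)*O**(3/2))
(c(-11) + 63)*n(J) = (-1/2*(-11) + 63)*(sqrt(2)*(1/11)**(3/2)) = (11/2 + 63)*(sqrt(2)*(sqrt(11)/121)) = 137*(sqrt(22)/121)/2 = 137*sqrt(22)/242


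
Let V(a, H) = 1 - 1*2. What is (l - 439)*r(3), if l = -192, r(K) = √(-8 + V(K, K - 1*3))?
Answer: -1893*I ≈ -1893.0*I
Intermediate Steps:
V(a, H) = -1 (V(a, H) = 1 - 2 = -1)
r(K) = 3*I (r(K) = √(-8 - 1) = √(-9) = 3*I)
(l - 439)*r(3) = (-192 - 439)*(3*I) = -1893*I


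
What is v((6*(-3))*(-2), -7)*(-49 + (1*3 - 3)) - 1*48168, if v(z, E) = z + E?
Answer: -49589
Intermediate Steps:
v(z, E) = E + z
v((6*(-3))*(-2), -7)*(-49 + (1*3 - 3)) - 1*48168 = (-7 + (6*(-3))*(-2))*(-49 + (1*3 - 3)) - 1*48168 = (-7 - 18*(-2))*(-49 + (3 - 3)) - 48168 = (-7 + 36)*(-49 + 0) - 48168 = 29*(-49) - 48168 = -1421 - 48168 = -49589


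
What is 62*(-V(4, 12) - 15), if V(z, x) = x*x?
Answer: -9858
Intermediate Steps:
V(z, x) = x²
62*(-V(4, 12) - 15) = 62*(-1*12² - 15) = 62*(-1*144 - 15) = 62*(-144 - 15) = 62*(-159) = -9858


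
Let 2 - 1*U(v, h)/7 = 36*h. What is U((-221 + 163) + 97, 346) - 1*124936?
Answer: -212114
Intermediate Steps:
U(v, h) = 14 - 252*h
U((-221 + 163) + 97, 346) - 1*124936 = (14 - 252*346) - 1*124936 = (14 - 87192) - 124936 = -87178 - 124936 = -212114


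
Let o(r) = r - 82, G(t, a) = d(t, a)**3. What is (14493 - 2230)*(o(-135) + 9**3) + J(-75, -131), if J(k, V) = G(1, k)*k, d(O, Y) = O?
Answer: 6278581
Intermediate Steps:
G(t, a) = t**3
o(r) = -82 + r
J(k, V) = k (J(k, V) = 1**3*k = 1*k = k)
(14493 - 2230)*(o(-135) + 9**3) + J(-75, -131) = (14493 - 2230)*((-82 - 135) + 9**3) - 75 = 12263*(-217 + 729) - 75 = 12263*512 - 75 = 6278656 - 75 = 6278581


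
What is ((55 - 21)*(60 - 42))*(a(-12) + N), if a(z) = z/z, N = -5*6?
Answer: -17748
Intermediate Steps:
N = -30
a(z) = 1
((55 - 21)*(60 - 42))*(a(-12) + N) = ((55 - 21)*(60 - 42))*(1 - 30) = (34*18)*(-29) = 612*(-29) = -17748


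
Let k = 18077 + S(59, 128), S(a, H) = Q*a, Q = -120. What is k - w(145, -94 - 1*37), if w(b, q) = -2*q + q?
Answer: 10866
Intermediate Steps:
S(a, H) = -120*a
k = 10997 (k = 18077 - 120*59 = 18077 - 7080 = 10997)
w(b, q) = -q
k - w(145, -94 - 1*37) = 10997 - (-1)*(-94 - 1*37) = 10997 - (-1)*(-94 - 37) = 10997 - (-1)*(-131) = 10997 - 1*131 = 10997 - 131 = 10866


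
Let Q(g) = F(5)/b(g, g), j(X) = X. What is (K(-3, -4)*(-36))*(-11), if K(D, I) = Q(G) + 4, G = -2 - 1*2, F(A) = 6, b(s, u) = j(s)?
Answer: 990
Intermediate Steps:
b(s, u) = s
G = -4 (G = -2 - 2 = -4)
Q(g) = 6/g
K(D, I) = 5/2 (K(D, I) = 6/(-4) + 4 = 6*(-1/4) + 4 = -3/2 + 4 = 5/2)
(K(-3, -4)*(-36))*(-11) = ((5/2)*(-36))*(-11) = -90*(-11) = 990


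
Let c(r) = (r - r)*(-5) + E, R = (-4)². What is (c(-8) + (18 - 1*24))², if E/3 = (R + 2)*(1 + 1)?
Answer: 10404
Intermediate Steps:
R = 16
E = 108 (E = 3*((16 + 2)*(1 + 1)) = 3*(18*2) = 3*36 = 108)
c(r) = 108 (c(r) = (r - r)*(-5) + 108 = 0*(-5) + 108 = 0 + 108 = 108)
(c(-8) + (18 - 1*24))² = (108 + (18 - 1*24))² = (108 + (18 - 24))² = (108 - 6)² = 102² = 10404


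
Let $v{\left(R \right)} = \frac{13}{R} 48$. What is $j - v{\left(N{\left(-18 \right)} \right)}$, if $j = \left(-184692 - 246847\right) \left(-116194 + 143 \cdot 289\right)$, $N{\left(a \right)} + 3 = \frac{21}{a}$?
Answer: $\frac{807700761569}{25} \approx 3.2308 \cdot 10^{10}$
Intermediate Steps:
$N{\left(a \right)} = -3 + \frac{21}{a}$
$v{\left(R \right)} = \frac{624}{R}$
$j = 32308030313$ ($j = - 431539 \left(-116194 + 41327\right) = \left(-431539\right) \left(-74867\right) = 32308030313$)
$j - v{\left(N{\left(-18 \right)} \right)} = 32308030313 - \frac{624}{-3 + \frac{21}{-18}} = 32308030313 - \frac{624}{-3 + 21 \left(- \frac{1}{18}\right)} = 32308030313 - \frac{624}{-3 - \frac{7}{6}} = 32308030313 - \frac{624}{- \frac{25}{6}} = 32308030313 - 624 \left(- \frac{6}{25}\right) = 32308030313 - - \frac{3744}{25} = 32308030313 + \frac{3744}{25} = \frac{807700761569}{25}$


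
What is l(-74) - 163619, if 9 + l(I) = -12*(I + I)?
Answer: -161852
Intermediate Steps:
l(I) = -9 - 24*I (l(I) = -9 - 12*(I + I) = -9 - 24*I)
l(-74) - 163619 = (-9 - 24*(-74)) - 163619 = (-9 + 1776) - 163619 = 1767 - 163619 = -161852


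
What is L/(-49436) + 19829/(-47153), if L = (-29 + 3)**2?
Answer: -253035468/582763927 ≈ -0.43420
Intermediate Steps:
L = 676 (L = (-26)**2 = 676)
L/(-49436) + 19829/(-47153) = 676/(-49436) + 19829/(-47153) = 676*(-1/49436) + 19829*(-1/47153) = -169/12359 - 19829/47153 = -253035468/582763927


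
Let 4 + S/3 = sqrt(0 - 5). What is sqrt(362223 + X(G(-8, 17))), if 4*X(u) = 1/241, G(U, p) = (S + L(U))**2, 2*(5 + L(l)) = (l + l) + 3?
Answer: sqrt(84153096493)/482 ≈ 601.85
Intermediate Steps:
L(l) = -7/2 + l (L(l) = -5 + ((l + l) + 3)/2 = -5 + (2*l + 3)/2 = -5 + (3 + 2*l)/2 = -5 + (3/2 + l) = -7/2 + l)
S = -12 + 3*I*sqrt(5) (S = -12 + 3*sqrt(0 - 5) = -12 + 3*sqrt(-5) = -12 + 3*(I*sqrt(5)) = -12 + 3*I*sqrt(5) ≈ -12.0 + 6.7082*I)
G(U, p) = (-31/2 + U + 3*I*sqrt(5))**2 (G(U, p) = ((-12 + 3*I*sqrt(5)) + (-7/2 + U))**2 = (-31/2 + U + 3*I*sqrt(5))**2)
X(u) = 1/964 (X(u) = (1/4)/241 = (1/4)*(1/241) = 1/964)
sqrt(362223 + X(G(-8, 17))) = sqrt(362223 + 1/964) = sqrt(349182973/964) = sqrt(84153096493)/482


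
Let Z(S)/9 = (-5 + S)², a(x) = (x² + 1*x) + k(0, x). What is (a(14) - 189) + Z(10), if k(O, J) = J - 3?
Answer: 257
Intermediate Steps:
k(O, J) = -3 + J
a(x) = -3 + x² + 2*x (a(x) = (x² + 1*x) + (-3 + x) = (x² + x) + (-3 + x) = (x + x²) + (-3 + x) = -3 + x² + 2*x)
Z(S) = 9*(-5 + S)²
(a(14) - 189) + Z(10) = ((-3 + 14² + 2*14) - 189) + 9*(-5 + 10)² = ((-3 + 196 + 28) - 189) + 9*5² = (221 - 189) + 9*25 = 32 + 225 = 257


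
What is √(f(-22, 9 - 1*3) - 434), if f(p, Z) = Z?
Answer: 2*I*√107 ≈ 20.688*I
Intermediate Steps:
√(f(-22, 9 - 1*3) - 434) = √((9 - 1*3) - 434) = √((9 - 3) - 434) = √(6 - 434) = √(-428) = 2*I*√107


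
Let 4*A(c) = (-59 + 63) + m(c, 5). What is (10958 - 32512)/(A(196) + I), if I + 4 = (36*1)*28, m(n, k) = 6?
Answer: -43108/2013 ≈ -21.415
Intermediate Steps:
A(c) = 5/2 (A(c) = ((-59 + 63) + 6)/4 = (4 + 6)/4 = (¼)*10 = 5/2)
I = 1004 (I = -4 + (36*1)*28 = -4 + 36*28 = -4 + 1008 = 1004)
(10958 - 32512)/(A(196) + I) = (10958 - 32512)/(5/2 + 1004) = -21554/2013/2 = -21554*2/2013 = -43108/2013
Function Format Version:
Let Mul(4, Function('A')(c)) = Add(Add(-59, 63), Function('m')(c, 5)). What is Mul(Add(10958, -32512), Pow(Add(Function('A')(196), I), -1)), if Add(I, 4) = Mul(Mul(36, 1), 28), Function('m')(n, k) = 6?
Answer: Rational(-43108, 2013) ≈ -21.415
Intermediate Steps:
Function('A')(c) = Rational(5, 2) (Function('A')(c) = Mul(Rational(1, 4), Add(Add(-59, 63), 6)) = Mul(Rational(1, 4), Add(4, 6)) = Mul(Rational(1, 4), 10) = Rational(5, 2))
I = 1004 (I = Add(-4, Mul(Mul(36, 1), 28)) = Add(-4, Mul(36, 28)) = Add(-4, 1008) = 1004)
Mul(Add(10958, -32512), Pow(Add(Function('A')(196), I), -1)) = Mul(Add(10958, -32512), Pow(Add(Rational(5, 2), 1004), -1)) = Mul(-21554, Pow(Rational(2013, 2), -1)) = Mul(-21554, Rational(2, 2013)) = Rational(-43108, 2013)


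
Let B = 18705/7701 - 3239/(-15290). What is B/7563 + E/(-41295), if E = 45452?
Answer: -899189857551673/817209987814770 ≈ -1.1003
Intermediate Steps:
B = 103647663/39249430 (B = 18705*(1/7701) - 3239*(-1/15290) = 6235/2567 + 3239/15290 = 103647663/39249430 ≈ 2.6407)
B/7563 + E/(-41295) = (103647663/39249430)/7563 + 45452/(-41295) = (103647663/39249430)*(1/7563) + 45452*(-1/41295) = 34549221/98947813030 - 45452/41295 = -899189857551673/817209987814770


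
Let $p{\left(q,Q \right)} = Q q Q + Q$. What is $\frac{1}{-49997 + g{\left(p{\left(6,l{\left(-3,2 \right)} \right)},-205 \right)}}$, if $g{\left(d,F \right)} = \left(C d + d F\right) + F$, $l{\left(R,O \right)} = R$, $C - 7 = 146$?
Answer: $- \frac{1}{52854} \approx -1.892 \cdot 10^{-5}$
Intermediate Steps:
$C = 153$ ($C = 7 + 146 = 153$)
$p{\left(q,Q \right)} = Q + q Q^{2}$ ($p{\left(q,Q \right)} = q Q^{2} + Q = Q + q Q^{2}$)
$g{\left(d,F \right)} = F + 153 d + F d$ ($g{\left(d,F \right)} = \left(153 d + d F\right) + F = \left(153 d + F d\right) + F = F + 153 d + F d$)
$\frac{1}{-49997 + g{\left(p{\left(6,l{\left(-3,2 \right)} \right)},-205 \right)}} = \frac{1}{-49997 - \left(205 + 52 \left(-3\right) \left(1 - 18\right)\right)} = \frac{1}{-49997 - \left(205 + 52 \left(-3\right) \left(-17\right)\right)} = \frac{1}{-49997 - 2857} = \frac{1}{-52854} = - \frac{1}{52854}$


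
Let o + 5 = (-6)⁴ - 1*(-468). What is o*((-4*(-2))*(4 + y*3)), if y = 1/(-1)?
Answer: 14072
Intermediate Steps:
y = -1
o = 1759 (o = -5 + ((-6)⁴ - 1*(-468)) = -5 + (1296 + 468) = -5 + 1764 = 1759)
o*((-4*(-2))*(4 + y*3)) = 1759*((-4*(-2))*(4 - 1*3)) = 1759*(8*(4 - 3)) = 1759*(8*1) = 1759*8 = 14072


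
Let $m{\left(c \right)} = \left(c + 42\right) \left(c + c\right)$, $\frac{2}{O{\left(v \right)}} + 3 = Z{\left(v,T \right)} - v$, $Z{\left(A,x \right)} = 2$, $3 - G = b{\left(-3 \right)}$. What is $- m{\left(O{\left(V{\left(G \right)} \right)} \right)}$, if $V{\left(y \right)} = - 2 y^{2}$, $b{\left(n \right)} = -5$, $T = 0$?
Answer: $- \frac{21344}{16129} \approx -1.3233$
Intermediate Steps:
$G = 8$ ($G = 3 - -5 = 3 + 5 = 8$)
$O{\left(v \right)} = \frac{2}{-1 - v}$ ($O{\left(v \right)} = \frac{2}{-3 - \left(-2 + v\right)} = \frac{2}{-1 - v}$)
$m{\left(c \right)} = 2 c \left(42 + c\right)$ ($m{\left(c \right)} = \left(42 + c\right) 2 c = 2 c \left(42 + c\right)$)
$- m{\left(O{\left(V{\left(G \right)} \right)} \right)} = - 2 \left(- \frac{2}{1 - 2 \cdot 8^{2}}\right) \left(42 - \frac{2}{1 - 2 \cdot 8^{2}}\right) = - 2 \left(- \frac{2}{1 - 128}\right) \left(42 - \frac{2}{1 - 128}\right) = - 2 \left(- \frac{2}{-127}\right) \left(42 - \frac{2}{-127}\right) = - 2 \left(\left(-2\right) \left(- \frac{1}{127}\right)\right) \left(42 - - \frac{2}{127}\right) = - \frac{2 \cdot 2 \left(42 + \frac{2}{127}\right)}{127} = - \frac{2 \cdot 2 \cdot 5336}{127 \cdot 127} = \left(-1\right) \frac{21344}{16129} = - \frac{21344}{16129}$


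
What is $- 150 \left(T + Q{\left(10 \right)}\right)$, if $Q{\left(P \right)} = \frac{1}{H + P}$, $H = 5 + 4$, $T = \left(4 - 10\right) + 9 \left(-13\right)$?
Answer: $\frac{350400}{19} \approx 18442.0$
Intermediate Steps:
$T = -123$ ($T = \left(4 - 10\right) - 117 = -6 - 117 = -123$)
$H = 9$
$Q{\left(P \right)} = \frac{1}{9 + P}$
$- 150 \left(T + Q{\left(10 \right)}\right) = - 150 \left(-123 + \frac{1}{9 + 10}\right) = - 150 \left(-123 + \frac{1}{19}\right) = \left(-150\right) \left(- \frac{2336}{19}\right) = \frac{350400}{19}$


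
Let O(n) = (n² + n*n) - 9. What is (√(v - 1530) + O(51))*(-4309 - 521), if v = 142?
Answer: -25082190 - 9660*I*√347 ≈ -2.5082e+7 - 1.7995e+5*I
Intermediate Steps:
O(n) = -9 + 2*n² (O(n) = (n² + n²) - 9 = 2*n² - 9 = -9 + 2*n²)
(√(v - 1530) + O(51))*(-4309 - 521) = (√(142 - 1530) + (-9 + 2*51²))*(-4309 - 521) = (√(-1388) + (-9 + 2*2601))*(-4830) = (2*I*√347 + (-9 + 5202))*(-4830) = (2*I*√347 + 5193)*(-4830) = (5193 + 2*I*√347)*(-4830) = -25082190 - 9660*I*√347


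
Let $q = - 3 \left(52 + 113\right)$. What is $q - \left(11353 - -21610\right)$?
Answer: $-33458$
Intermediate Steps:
$q = -495$ ($q = \left(-3\right) 165 = -495$)
$q - \left(11353 - -21610\right) = -495 - \left(11353 - -21610\right) = -495 - \left(11353 + 21610\right) = -495 - 32963 = -33458$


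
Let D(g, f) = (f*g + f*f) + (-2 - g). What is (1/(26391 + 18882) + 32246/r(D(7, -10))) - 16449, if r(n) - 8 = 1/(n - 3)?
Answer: -81703141676/6564585 ≈ -12446.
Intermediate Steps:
D(g, f) = -2 + f² - g + f*g (D(g, f) = (f*g + f²) + (-2 - g) = (f² + f*g) + (-2 - g) = -2 + f² - g + f*g)
r(n) = 8 + 1/(-3 + n) (r(n) = 8 + 1/(n - 3) = 8 + 1/(-3 + n))
(1/(26391 + 18882) + 32246/r(D(7, -10))) - 16449 = (1/(26391 + 18882) + 32246/(((-23 + 8*(-2 + (-10)² - 1*7 - 10*7))/(-3 + (-2 + (-10)² - 1*7 - 10*7))))) - 16449 = (1/45273 + 32246/(((-23 + 8*(-2 + 100 - 7 - 70))/(-3 + (-2 + 100 - 7 - 70))))) - 16449 = (1/45273 + 32246/(((-23 + 8*21)/(-3 + 21)))) - 16449 = (1/45273 + 32246/(((-23 + 168)/18))) - 16449 = (1/45273 + 32246/(((1/18)*145))) - 16449 = (1/45273 + 32246/(145/18)) - 16449 = (1/45273 + 32246*(18/145)) - 16449 = (1/45273 + 580428/145) - 16449 = 26277716989/6564585 - 16449 = -81703141676/6564585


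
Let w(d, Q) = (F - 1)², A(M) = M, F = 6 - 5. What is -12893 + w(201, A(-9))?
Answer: -12893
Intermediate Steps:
F = 1
w(d, Q) = 0 (w(d, Q) = (1 - 1)² = 0² = 0)
-12893 + w(201, A(-9)) = -12893 + 0 = -12893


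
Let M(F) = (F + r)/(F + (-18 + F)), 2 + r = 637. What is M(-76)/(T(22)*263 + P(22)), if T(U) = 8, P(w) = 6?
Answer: -559/358700 ≈ -0.0015584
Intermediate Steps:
r = 635 (r = -2 + 637 = 635)
M(F) = (635 + F)/(-18 + 2*F) (M(F) = (F + 635)/(F + (-18 + F)) = (635 + F)/(-18 + 2*F))
M(-76)/(T(22)*263 + P(22)) = ((635 - 76)/(2*(-9 - 76)))/(8*263 + 6) = ((½)*559/(-85))/(2104 + 6) = ((½)*(-1/85)*559)/2110 = -559/170*1/2110 = -559/358700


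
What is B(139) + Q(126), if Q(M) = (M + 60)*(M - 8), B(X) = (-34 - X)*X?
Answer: -2099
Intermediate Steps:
B(X) = X*(-34 - X)
Q(M) = (-8 + M)*(60 + M) (Q(M) = (60 + M)*(-8 + M) = (-8 + M)*(60 + M))
B(139) + Q(126) = -1*139*(34 + 139) + (-480 + 126² + 52*126) = -1*139*173 + (-480 + 15876 + 6552) = -24047 + 21948 = -2099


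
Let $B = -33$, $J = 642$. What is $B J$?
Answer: $-21186$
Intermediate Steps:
$B J = \left(-33\right) 642 = -21186$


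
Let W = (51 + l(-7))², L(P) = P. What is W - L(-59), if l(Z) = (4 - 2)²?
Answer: 3084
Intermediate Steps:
l(Z) = 4 (l(Z) = 2² = 4)
W = 3025 (W = (51 + 4)² = 55² = 3025)
W - L(-59) = 3025 - 1*(-59) = 3025 + 59 = 3084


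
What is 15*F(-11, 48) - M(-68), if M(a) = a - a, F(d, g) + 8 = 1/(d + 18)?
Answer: -825/7 ≈ -117.86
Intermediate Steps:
F(d, g) = -8 + 1/(18 + d) (F(d, g) = -8 + 1/(d + 18) = -8 + 1/(18 + d))
M(a) = 0
15*F(-11, 48) - M(-68) = 15*((-143 - 8*(-11))/(18 - 11)) - 1*0 = 15*((-143 + 88)/7) + 0 = 15*((1/7)*(-55)) + 0 = 15*(-55/7) + 0 = -825/7 + 0 = -825/7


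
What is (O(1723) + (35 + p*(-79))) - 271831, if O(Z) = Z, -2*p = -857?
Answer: -607849/2 ≈ -3.0392e+5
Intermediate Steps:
p = 857/2 (p = -1/2*(-857) = 857/2 ≈ 428.50)
(O(1723) + (35 + p*(-79))) - 271831 = (1723 + (35 + (857/2)*(-79))) - 271831 = (1723 + (35 - 67703/2)) - 271831 = (1723 - 67633/2) - 271831 = -64187/2 - 271831 = -607849/2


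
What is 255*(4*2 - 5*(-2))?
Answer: 4590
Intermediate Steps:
255*(4*2 - 5*(-2)) = 255*(8 + 10) = 255*18 = 4590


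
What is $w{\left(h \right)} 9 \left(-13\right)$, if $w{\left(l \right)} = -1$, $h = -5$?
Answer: $117$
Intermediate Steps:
$w{\left(h \right)} 9 \left(-13\right) = \left(-1\right) 9 \left(-13\right) = \left(-9\right) \left(-13\right) = 117$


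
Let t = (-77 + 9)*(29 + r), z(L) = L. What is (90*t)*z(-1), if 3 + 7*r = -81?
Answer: 104040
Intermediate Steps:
r = -12 (r = -3/7 + (1/7)*(-81) = -3/7 - 81/7 = -12)
t = -1156 (t = (-77 + 9)*(29 - 12) = -68*17 = -1156)
(90*t)*z(-1) = (90*(-1156))*(-1) = -104040*(-1) = 104040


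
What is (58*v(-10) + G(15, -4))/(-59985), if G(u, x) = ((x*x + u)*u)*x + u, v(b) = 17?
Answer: 859/59985 ≈ 0.014320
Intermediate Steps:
G(u, x) = u + u*x*(u + x**2) (G(u, x) = ((x**2 + u)*u)*x + u = ((u + x**2)*u)*x + u = (u*(u + x**2))*x + u = u*x*(u + x**2) + u = u + u*x*(u + x**2))
(58*v(-10) + G(15, -4))/(-59985) = (58*17 + 15*(1 + (-4)**3 + 15*(-4)))/(-59985) = (986 + 15*(1 - 64 - 60))*(-1/59985) = (986 + 15*(-123))*(-1/59985) = (986 - 1845)*(-1/59985) = -859*(-1/59985) = 859/59985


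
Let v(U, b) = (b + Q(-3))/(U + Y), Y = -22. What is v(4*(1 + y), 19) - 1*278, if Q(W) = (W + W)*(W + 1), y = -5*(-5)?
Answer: -22765/82 ≈ -277.62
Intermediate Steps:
y = 25
Q(W) = 2*W*(1 + W) (Q(W) = (2*W)*(1 + W) = 2*W*(1 + W))
v(U, b) = (12 + b)/(-22 + U) (v(U, b) = (b + 2*(-3)*(1 - 3))/(U - 22) = (b + 2*(-3)*(-2))/(-22 + U) = (b + 12)/(-22 + U) = (12 + b)/(-22 + U))
v(4*(1 + y), 19) - 1*278 = (12 + 19)/(-22 + 4*(1 + 25)) - 1*278 = 31/(-22 + 4*26) - 278 = 31/(-22 + 104) - 278 = 31/82 - 278 = -22765/82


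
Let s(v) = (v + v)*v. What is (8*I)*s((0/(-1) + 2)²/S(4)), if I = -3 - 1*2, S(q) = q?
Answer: -80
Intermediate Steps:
I = -5 (I = -3 - 2 = -5)
s(v) = 2*v² (s(v) = (2*v)*v = 2*v²)
(8*I)*s((0/(-1) + 2)²/S(4)) = (8*(-5))*(2*((0/(-1) + 2)²/4)²) = -80*((0*(-1) + 2)²*(¼))² = -80*((0 + 2)²*(¼))² = -80*(2²*(¼))² = -80*(4*(¼))² = -80*1² = -80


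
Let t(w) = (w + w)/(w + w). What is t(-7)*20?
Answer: 20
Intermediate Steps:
t(w) = 1 (t(w) = (2*w)/((2*w)) = (2*w)*(1/(2*w)) = 1)
t(-7)*20 = 1*20 = 20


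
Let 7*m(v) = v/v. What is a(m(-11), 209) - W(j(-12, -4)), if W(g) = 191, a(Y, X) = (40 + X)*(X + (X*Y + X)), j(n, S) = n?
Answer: 779278/7 ≈ 1.1133e+5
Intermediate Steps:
m(v) = ⅐ (m(v) = (v/v)/7 = (⅐)*1 = ⅐)
a(Y, X) = (40 + X)*(2*X + X*Y) (a(Y, X) = (40 + X)*(X + (X + X*Y)) = (40 + X)*(2*X + X*Y))
a(m(-11), 209) - W(j(-12, -4)) = 209*(80 + 2*209 + 40*(⅐) + 209*(⅐)) - 1*191 = 209*(80 + 418 + 40/7 + 209/7) - 191 = 209*(3735/7) - 191 = 780615/7 - 191 = 779278/7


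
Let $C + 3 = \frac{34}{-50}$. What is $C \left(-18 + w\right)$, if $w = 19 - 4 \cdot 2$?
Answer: $\frac{644}{25} \approx 25.76$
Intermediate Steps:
$C = - \frac{92}{25}$ ($C = -3 + \frac{34}{-50} = -3 + 34 \left(- \frac{1}{50}\right) = -3 - \frac{17}{25} = - \frac{92}{25} \approx -3.68$)
$w = 11$ ($w = 19 - 8 = 11$)
$C \left(-18 + w\right) = - \frac{92 \left(-18 + 11\right)}{25} = \left(- \frac{92}{25}\right) \left(-7\right) = \frac{644}{25}$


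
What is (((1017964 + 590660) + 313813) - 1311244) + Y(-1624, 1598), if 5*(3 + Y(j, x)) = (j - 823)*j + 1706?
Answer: 7031584/5 ≈ 1.4063e+6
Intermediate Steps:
Y(j, x) = 1691/5 + j*(-823 + j)/5 (Y(j, x) = -3 + ((j - 823)*j + 1706)/5 = -3 + ((-823 + j)*j + 1706)/5 = -3 + (j*(-823 + j) + 1706)/5 = -3 + (1706 + j*(-823 + j))/5 = -3 + (1706/5 + j*(-823 + j)/5) = 1691/5 + j*(-823 + j)/5)
(((1017964 + 590660) + 313813) - 1311244) + Y(-1624, 1598) = (((1017964 + 590660) + 313813) - 1311244) + (1691/5 - 823/5*(-1624) + (⅕)*(-1624)²) = ((1608624 + 313813) - 1311244) + (1691/5 + 1336552/5 + (⅕)*2637376) = (1922437 - 1311244) + (1691/5 + 1336552/5 + 2637376/5) = 611193 + 3975619/5 = 7031584/5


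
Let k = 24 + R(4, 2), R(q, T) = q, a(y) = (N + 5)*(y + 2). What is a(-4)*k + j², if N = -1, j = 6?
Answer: -188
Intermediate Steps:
a(y) = 8 + 4*y (a(y) = (-1 + 5)*(y + 2) = 4*(2 + y) = 8 + 4*y)
k = 28 (k = 24 + 4 = 28)
a(-4)*k + j² = (8 + 4*(-4))*28 + 6² = (8 - 16)*28 + 36 = -8*28 + 36 = -224 + 36 = -188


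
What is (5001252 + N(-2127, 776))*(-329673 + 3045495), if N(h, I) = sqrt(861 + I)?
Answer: 13582510209144 + 2715822*sqrt(1637) ≈ 1.3583e+13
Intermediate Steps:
(5001252 + N(-2127, 776))*(-329673 + 3045495) = (5001252 + sqrt(861 + 776))*(-329673 + 3045495) = (5001252 + sqrt(1637))*2715822 = 13582510209144 + 2715822*sqrt(1637)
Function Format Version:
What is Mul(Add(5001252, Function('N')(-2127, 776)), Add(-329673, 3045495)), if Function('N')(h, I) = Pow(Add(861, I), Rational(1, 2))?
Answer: Add(13582510209144, Mul(2715822, Pow(1637, Rational(1, 2)))) ≈ 1.3583e+13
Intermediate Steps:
Mul(Add(5001252, Function('N')(-2127, 776)), Add(-329673, 3045495)) = Mul(Add(5001252, Pow(Add(861, 776), Rational(1, 2))), Add(-329673, 3045495)) = Mul(Add(5001252, Pow(1637, Rational(1, 2))), 2715822) = Add(13582510209144, Mul(2715822, Pow(1637, Rational(1, 2))))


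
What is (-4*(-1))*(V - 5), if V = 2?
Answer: -12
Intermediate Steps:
(-4*(-1))*(V - 5) = (-4*(-1))*(2 - 5) = 4*(-3) = -12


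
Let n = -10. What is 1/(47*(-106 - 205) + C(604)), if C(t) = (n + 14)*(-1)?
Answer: -1/14621 ≈ -6.8395e-5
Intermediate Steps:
C(t) = -4 (C(t) = (-10 + 14)*(-1) = 4*(-1) = -4)
1/(47*(-106 - 205) + C(604)) = 1/(47*(-106 - 205) - 4) = 1/(47*(-311) - 4) = 1/(-14617 - 4) = 1/(-14621) = -1/14621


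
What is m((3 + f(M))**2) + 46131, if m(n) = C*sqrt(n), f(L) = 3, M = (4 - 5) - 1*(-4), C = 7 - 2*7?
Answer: 46089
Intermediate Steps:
C = -7 (C = 7 - 14 = -7)
M = 3 (M = -1 + 4 = 3)
m(n) = -7*sqrt(n)
m((3 + f(M))**2) + 46131 = -7*sqrt((3 + 3)**2) + 46131 = -7*sqrt(6**2) + 46131 = -7*sqrt(36) + 46131 = -7*6 + 46131 = -42 + 46131 = 46089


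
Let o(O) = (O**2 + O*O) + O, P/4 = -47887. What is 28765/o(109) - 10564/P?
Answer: 1440512866/1143110577 ≈ 1.2602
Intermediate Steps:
P = -191548 (P = 4*(-47887) = -191548)
o(O) = O + 2*O**2 (o(O) = (O**2 + O**2) + O = 2*O**2 + O = O + 2*O**2)
28765/o(109) - 10564/P = 28765/((109*(1 + 2*109))) - 10564/(-191548) = 28765/((109*(1 + 218))) - 10564*(-1/191548) = 28765/((109*219)) + 2641/47887 = 28765/23871 + 2641/47887 = 1440512866/1143110577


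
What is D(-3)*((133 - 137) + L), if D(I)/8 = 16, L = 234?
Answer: 29440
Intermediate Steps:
D(I) = 128 (D(I) = 8*16 = 128)
D(-3)*((133 - 137) + L) = 128*((133 - 137) + 234) = 128*(-4 + 234) = 128*230 = 29440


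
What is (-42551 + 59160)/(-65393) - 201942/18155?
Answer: -13507129601/1187209915 ≈ -11.377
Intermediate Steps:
(-42551 + 59160)/(-65393) - 201942/18155 = 16609*(-1/65393) - 201942*1/18155 = -16609/65393 - 201942/18155 = -13507129601/1187209915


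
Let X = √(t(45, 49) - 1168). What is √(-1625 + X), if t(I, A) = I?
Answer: √(-1625 + I*√1123) ≈ 0.4156 + 40.313*I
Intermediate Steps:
X = I*√1123 (X = √(45 - 1168) = √(-1123) = I*√1123 ≈ 33.511*I)
√(-1625 + X) = √(-1625 + I*√1123)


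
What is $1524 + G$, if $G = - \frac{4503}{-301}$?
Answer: $\frac{463227}{301} \approx 1539.0$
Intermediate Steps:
$G = \frac{4503}{301}$ ($G = \left(-4503\right) \left(- \frac{1}{301}\right) = \frac{4503}{301} \approx 14.96$)
$1524 + G = 1524 + \frac{4503}{301} = \frac{463227}{301}$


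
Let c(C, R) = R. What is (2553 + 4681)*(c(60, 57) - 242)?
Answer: -1338290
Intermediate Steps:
(2553 + 4681)*(c(60, 57) - 242) = (2553 + 4681)*(57 - 242) = 7234*(-185) = -1338290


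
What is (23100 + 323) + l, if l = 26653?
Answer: 50076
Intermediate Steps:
(23100 + 323) + l = (23100 + 323) + 26653 = 23423 + 26653 = 50076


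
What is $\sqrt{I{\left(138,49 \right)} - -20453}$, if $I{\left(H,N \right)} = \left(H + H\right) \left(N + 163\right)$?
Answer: $\sqrt{78965} \approx 281.01$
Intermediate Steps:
$I{\left(H,N \right)} = 2 H \left(163 + N\right)$
$\sqrt{I{\left(138,49 \right)} - -20453} = \sqrt{2 \cdot 138 \left(163 + 49\right) - -20453} = \sqrt{2 \cdot 138 \cdot 212 + 20453} = \sqrt{58512 + 20453} = \sqrt{78965}$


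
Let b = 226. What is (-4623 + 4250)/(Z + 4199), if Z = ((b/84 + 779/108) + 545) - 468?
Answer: -281988/3240143 ≈ -0.087029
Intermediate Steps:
Z = 65699/756 (Z = ((226/84 + 779/108) + 545) - 468 = ((226*(1/84) + 779*(1/108)) + 545) - 468 = ((113/42 + 779/108) + 545) - 468 = (7487/756 + 545) - 468 = 419507/756 - 468 = 65699/756 ≈ 86.903)
(-4623 + 4250)/(Z + 4199) = (-4623 + 4250)/(65699/756 + 4199) = -373/3240143/756 = -373*756/3240143 = -281988/3240143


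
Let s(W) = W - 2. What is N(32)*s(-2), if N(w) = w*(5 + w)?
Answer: -4736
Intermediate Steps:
s(W) = -2 + W
N(32)*s(-2) = (32*(5 + 32))*(-2 - 2) = (32*37)*(-4) = 1184*(-4) = -4736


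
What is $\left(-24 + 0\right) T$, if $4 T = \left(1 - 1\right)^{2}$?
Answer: $0$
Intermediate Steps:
$T = 0$ ($T = \frac{\left(1 - 1\right)^{2}}{4} = \frac{0^{2}}{4} = \frac{1}{4} \cdot 0 = 0$)
$\left(-24 + 0\right) T = \left(-24 + 0\right) 0 = \left(-24\right) 0 = 0$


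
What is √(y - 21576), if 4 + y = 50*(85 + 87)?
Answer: 2*I*√3245 ≈ 113.93*I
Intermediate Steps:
y = 8596 (y = -4 + 50*(85 + 87) = -4 + 50*172 = -4 + 8600 = 8596)
√(y - 21576) = √(8596 - 21576) = √(-12980) = 2*I*√3245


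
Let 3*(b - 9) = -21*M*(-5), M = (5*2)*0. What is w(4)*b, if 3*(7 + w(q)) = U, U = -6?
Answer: -81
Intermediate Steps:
M = 0 (M = 10*0 = 0)
w(q) = -9 (w(q) = -7 + (⅓)*(-6) = -7 - 2 = -9)
b = 9 (b = 9 + (-0*(-5))/3 = 9 + (-21*0)/3 = 9 + (⅓)*0 = 9 + 0 = 9)
w(4)*b = -9*9 = -81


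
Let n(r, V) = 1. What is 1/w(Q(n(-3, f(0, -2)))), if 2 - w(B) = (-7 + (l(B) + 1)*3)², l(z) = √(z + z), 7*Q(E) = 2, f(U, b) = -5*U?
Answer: -469/914 - 84*√7/457 ≈ -0.99944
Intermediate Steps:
Q(E) = 2/7 (Q(E) = (⅐)*2 = 2/7)
l(z) = √2*√z (l(z) = √(2*z) = √2*√z)
w(B) = 2 - (-4 + 3*√2*√B)² (w(B) = 2 - (-7 + (√2*√B + 1)*3)² = 2 - (-7 + (1 + √2*√B)*3)² = 2 - (-7 + (3 + 3*√2*√B))² = 2 - (-4 + 3*√2*√B)²)
1/w(Q(n(-3, f(0, -2)))) = 1/(2 - (-4 + 3*√2*√(2/7))²) = 1/(2 - (-4 + 3*√2*(√14/7))²) = 1/(2 - (-4 + 6*√7/7)²)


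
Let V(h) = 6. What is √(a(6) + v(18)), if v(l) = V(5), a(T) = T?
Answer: 2*√3 ≈ 3.4641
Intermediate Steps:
v(l) = 6
√(a(6) + v(18)) = √(6 + 6) = √12 = 2*√3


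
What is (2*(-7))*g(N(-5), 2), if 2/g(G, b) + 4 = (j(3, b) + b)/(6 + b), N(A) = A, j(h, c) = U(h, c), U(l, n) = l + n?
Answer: 224/25 ≈ 8.9600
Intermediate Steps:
j(h, c) = c + h (j(h, c) = h + c = c + h)
g(G, b) = 2/(-4 + (3 + 2*b)/(6 + b)) (g(G, b) = 2/(-4 + ((b + 3) + b)/(6 + b)) = 2/(-4 + ((3 + b) + b)/(6 + b)) = 2/(-4 + (3 + 2*b)/(6 + b)))
(2*(-7))*g(N(-5), 2) = (2*(-7))*(2*(-6 - 1*2)/(21 + 2*2)) = -28*(-6 - 2)/(21 + 4) = -28*(-8)/25 = -14*(-16/25) = 224/25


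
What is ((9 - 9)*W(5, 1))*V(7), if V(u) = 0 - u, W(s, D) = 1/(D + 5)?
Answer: 0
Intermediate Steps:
W(s, D) = 1/(5 + D)
V(u) = -u
((9 - 9)*W(5, 1))*V(7) = ((9 - 9)/(5 + 1))*(-1*7) = (0/6)*(-7) = (0*(⅙))*(-7) = 0*(-7) = 0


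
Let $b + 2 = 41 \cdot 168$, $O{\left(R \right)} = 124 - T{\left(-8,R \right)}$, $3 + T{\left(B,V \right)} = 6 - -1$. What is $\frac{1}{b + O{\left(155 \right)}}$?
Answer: $\frac{1}{7006} \approx 0.00014273$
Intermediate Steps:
$T{\left(B,V \right)} = 4$ ($T{\left(B,V \right)} = -3 + \left(6 - -1\right) = -3 + \left(6 + 1\right) = -3 + 7 = 4$)
$O{\left(R \right)} = 120$ ($O{\left(R \right)} = 124 - 4 = 120$)
$b = 6886$ ($b = -2 + 41 \cdot 168 = -2 + 6888 = 6886$)
$\frac{1}{b + O{\left(155 \right)}} = \frac{1}{6886 + 120} = \frac{1}{7006}$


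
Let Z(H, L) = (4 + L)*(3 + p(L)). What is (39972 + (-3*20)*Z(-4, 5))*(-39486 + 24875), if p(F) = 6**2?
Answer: -276323232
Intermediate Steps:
p(F) = 36
Z(H, L) = 156 + 39*L (Z(H, L) = (4 + L)*(3 + 36) = (4 + L)*39 = 156 + 39*L)
(39972 + (-3*20)*Z(-4, 5))*(-39486 + 24875) = (39972 + (-3*20)*(156 + 39*5))*(-39486 + 24875) = (39972 - 60*(156 + 195))*(-14611) = (39972 - 60*351)*(-14611) = (39972 - 21060)*(-14611) = 18912*(-14611) = -276323232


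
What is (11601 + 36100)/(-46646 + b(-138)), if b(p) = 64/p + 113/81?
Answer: -88866963/86899763 ≈ -1.0226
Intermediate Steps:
b(p) = 113/81 + 64/p (b(p) = 64/p + 113*(1/81) = 64/p + 113/81 = 113/81 + 64/p)
(11601 + 36100)/(-46646 + b(-138)) = (11601 + 36100)/(-46646 + (113/81 + 64/(-138))) = 47701/(-46646 + (113/81 + 64*(-1/138))) = 47701/(-46646 + (113/81 - 32/69)) = 47701/(-46646 + 1735/1863) = 47701/(-86899763/1863) = 47701*(-1863/86899763) = -88866963/86899763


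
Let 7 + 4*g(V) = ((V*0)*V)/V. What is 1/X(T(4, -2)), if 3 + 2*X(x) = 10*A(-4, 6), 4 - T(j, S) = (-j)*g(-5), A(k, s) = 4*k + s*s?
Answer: 2/197 ≈ 0.010152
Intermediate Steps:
g(V) = -7/4 (g(V) = -7/4 + (((V*0)*V)/V)/4 = -7/4 + ((0*V)/V)/4 = -7/4 + (0/V)/4 = -7/4 + (¼)*0 = -7/4 + 0 = -7/4)
A(k, s) = s² + 4*k (A(k, s) = 4*k + s² = s² + 4*k)
T(j, S) = 4 - 7*j/4 (T(j, S) = 4 - (-j)*(-7)/4 = 4 - 7*j/4)
X(x) = 197/2 (X(x) = -3/2 + (10*(6² + 4*(-4)))/2 = -3/2 + (10*(36 - 16))/2 = -3/2 + (10*20)/2 = -3/2 + (½)*200 = -3/2 + 100 = 197/2)
1/X(T(4, -2)) = 1/(197/2) = 2/197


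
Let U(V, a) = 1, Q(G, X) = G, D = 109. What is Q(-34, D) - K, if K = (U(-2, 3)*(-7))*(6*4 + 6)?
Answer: 176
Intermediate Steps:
K = -210 (K = (1*(-7))*(6*4 + 6) = -7*(24 + 6) = -7*30 = -210)
Q(-34, D) - K = -34 - 1*(-210) = -34 + 210 = 176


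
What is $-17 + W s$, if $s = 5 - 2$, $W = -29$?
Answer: $-104$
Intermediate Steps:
$s = 3$ ($s = 5 - 2 = 3$)
$-17 + W s = -17 - 87 = -104$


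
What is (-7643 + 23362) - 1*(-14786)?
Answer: 30505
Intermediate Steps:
(-7643 + 23362) - 1*(-14786) = 15719 + 14786 = 30505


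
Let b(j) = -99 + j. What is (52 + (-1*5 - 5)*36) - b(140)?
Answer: -349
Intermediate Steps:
(52 + (-1*5 - 5)*36) - b(140) = (52 + (-1*5 - 5)*36) - (-99 + 140) = (52 + (-5 - 5)*36) - 1*41 = (52 - 10*36) - 41 = (52 - 360) - 41 = -308 - 41 = -349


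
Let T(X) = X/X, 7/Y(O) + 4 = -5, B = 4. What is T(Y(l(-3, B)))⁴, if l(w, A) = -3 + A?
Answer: 1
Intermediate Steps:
Y(O) = -7/9 (Y(O) = 7/(-4 - 5) = 7/(-9) = 7*(-⅑) = -7/9)
T(X) = 1
T(Y(l(-3, B)))⁴ = 1⁴ = 1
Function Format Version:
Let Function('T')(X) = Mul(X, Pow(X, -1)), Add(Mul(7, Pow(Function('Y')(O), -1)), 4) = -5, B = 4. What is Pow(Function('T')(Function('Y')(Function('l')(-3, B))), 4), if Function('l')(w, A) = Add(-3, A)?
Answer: 1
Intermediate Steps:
Function('Y')(O) = Rational(-7, 9) (Function('Y')(O) = Mul(7, Pow(Add(-4, -5), -1)) = Mul(7, Pow(-9, -1)) = Mul(7, Rational(-1, 9)) = Rational(-7, 9))
Function('T')(X) = 1
Pow(Function('T')(Function('Y')(Function('l')(-3, B))), 4) = Pow(1, 4) = 1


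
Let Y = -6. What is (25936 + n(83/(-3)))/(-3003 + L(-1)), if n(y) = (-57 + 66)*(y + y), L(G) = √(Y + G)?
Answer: -5456451/644144 - 1817*I*√7/644144 ≈ -8.4709 - 0.0074631*I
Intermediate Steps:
L(G) = √(-6 + G)
n(y) = 18*y (n(y) = 9*(2*y) = 18*y)
(25936 + n(83/(-3)))/(-3003 + L(-1)) = (25936 + 18*(83/(-3)))/(-3003 + √(-6 - 1)) = (25936 + 18*(83*(-⅓)))/(-3003 + √(-7)) = (25936 + 18*(-83/3))/(-3003 + I*√7) = (25936 - 498)/(-3003 + I*√7) = 25438/(-3003 + I*√7)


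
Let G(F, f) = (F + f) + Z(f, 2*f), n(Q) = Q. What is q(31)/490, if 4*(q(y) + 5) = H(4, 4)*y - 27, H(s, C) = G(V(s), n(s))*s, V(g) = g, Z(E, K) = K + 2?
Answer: 437/392 ≈ 1.1148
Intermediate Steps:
Z(E, K) = 2 + K
G(F, f) = 2 + F + 3*f (G(F, f) = (F + f) + (2 + 2*f) = 2 + F + 3*f)
H(s, C) = s*(2 + 4*s) (H(s, C) = (2 + s + 3*s)*s = (2 + 4*s)*s = s*(2 + 4*s))
q(y) = -47/4 + 18*y (q(y) = -5 + ((2*4*(1 + 2*4))*y - 27)/4 = -5 + ((2*4*(1 + 8))*y - 27)/4 = -5 + ((2*4*9)*y - 27)/4 = -5 + (72*y - 27)/4 = -5 + (-27 + 72*y)/4 = -5 + (-27/4 + 18*y) = -47/4 + 18*y)
q(31)/490 = (-47/4 + 18*31)/490 = (-47/4 + 558)*(1/490) = (2185/4)*(1/490) = 437/392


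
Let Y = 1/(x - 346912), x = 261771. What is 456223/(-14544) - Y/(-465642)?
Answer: -1004836873518775/32033342221776 ≈ -31.368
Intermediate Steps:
Y = -1/85141 (Y = 1/(261771 - 346912) = 1/(-85141) = -1/85141 ≈ -1.1745e-5)
456223/(-14544) - Y/(-465642) = 456223/(-14544) - 1*(-1/85141)/(-465642) = 456223*(-1/14544) + (1/85141)*(-1/465642) = -456223/14544 - 1/39645225522 = -1004836873518775/32033342221776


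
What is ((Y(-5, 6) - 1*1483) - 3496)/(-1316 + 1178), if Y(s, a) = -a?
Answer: 4985/138 ≈ 36.123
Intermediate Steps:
((Y(-5, 6) - 1*1483) - 3496)/(-1316 + 1178) = ((-1*6 - 1*1483) - 3496)/(-1316 + 1178) = ((-6 - 1483) - 3496)/(-138) = (-1489 - 3496)*(-1/138) = -4985*(-1/138) = 4985/138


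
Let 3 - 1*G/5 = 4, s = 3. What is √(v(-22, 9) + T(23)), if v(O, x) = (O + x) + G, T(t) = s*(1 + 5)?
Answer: 0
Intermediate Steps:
G = -5 (G = 15 - 5*4 = 15 - 20 = -5)
T(t) = 18 (T(t) = 3*(1 + 5) = 3*6 = 18)
v(O, x) = -5 + O + x (v(O, x) = (O + x) - 5 = -5 + O + x)
√(v(-22, 9) + T(23)) = √((-5 - 22 + 9) + 18) = √(-18 + 18) = √0 = 0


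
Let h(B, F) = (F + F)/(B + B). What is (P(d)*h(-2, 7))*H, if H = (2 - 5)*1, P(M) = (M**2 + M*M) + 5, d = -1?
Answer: 147/2 ≈ 73.500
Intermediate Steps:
h(B, F) = F/B (h(B, F) = (2*F)/((2*B)) = (2*F)*(1/(2*B)) = F/B)
P(M) = 5 + 2*M**2 (P(M) = (M**2 + M**2) + 5 = 2*M**2 + 5 = 5 + 2*M**2)
H = -3 (H = -3*1 = -3)
(P(d)*h(-2, 7))*H = ((5 + 2*(-1)**2)*(7/(-2)))*(-3) = ((5 + 2*1)*(7*(-1/2)))*(-3) = ((5 + 2)*(-7/2))*(-3) = (7*(-7/2))*(-3) = -49/2*(-3) = 147/2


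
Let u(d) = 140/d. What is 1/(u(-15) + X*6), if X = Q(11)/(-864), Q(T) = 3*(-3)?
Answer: -48/445 ≈ -0.10787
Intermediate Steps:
Q(T) = -9
X = 1/96 (X = -9/(-864) = -9*(-1/864) = 1/96 ≈ 0.010417)
1/(u(-15) + X*6) = 1/(140/(-15) + (1/96)*6) = 1/(140*(-1/15) + 1/16) = 1/(-28/3 + 1/16) = 1/(-445/48) = -48/445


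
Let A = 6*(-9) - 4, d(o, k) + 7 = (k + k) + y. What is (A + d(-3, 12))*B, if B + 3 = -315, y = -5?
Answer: 14628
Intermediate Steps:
d(o, k) = -12 + 2*k (d(o, k) = -7 + ((k + k) - 5) = -7 + (2*k - 5) = -7 + (-5 + 2*k) = -12 + 2*k)
A = -58 (A = -54 - 4 = -58)
B = -318 (B = -3 - 315 = -318)
(A + d(-3, 12))*B = (-58 + (-12 + 2*12))*(-318) = (-58 + (-12 + 24))*(-318) = (-58 + 12)*(-318) = -46*(-318) = 14628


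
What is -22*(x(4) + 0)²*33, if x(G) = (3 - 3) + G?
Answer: -11616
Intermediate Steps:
x(G) = G (x(G) = 0 + G = G)
-22*(x(4) + 0)²*33 = -22*(4 + 0)²*33 = -22*4²*33 = -22*16*33 = -352*33 = -11616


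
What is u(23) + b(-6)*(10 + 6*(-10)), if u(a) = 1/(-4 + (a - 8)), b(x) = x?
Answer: 3301/11 ≈ 300.09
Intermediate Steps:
u(a) = 1/(-12 + a) (u(a) = 1/(-4 + (-8 + a)) = 1/(-12 + a))
u(23) + b(-6)*(10 + 6*(-10)) = 1/(-12 + 23) - 6*(10 + 6*(-10)) = 1/11 - 6*(10 - 60) = 1/11 - 6*(-50) = 1/11 + 300 = 3301/11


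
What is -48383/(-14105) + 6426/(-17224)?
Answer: 371355031/121472260 ≈ 3.0571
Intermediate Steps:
-48383/(-14105) + 6426/(-17224) = -48383*(-1/14105) + 6426*(-1/17224) = 48383/14105 - 3213/8612 = 371355031/121472260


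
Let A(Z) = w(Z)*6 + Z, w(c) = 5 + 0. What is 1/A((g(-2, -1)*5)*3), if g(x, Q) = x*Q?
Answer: 1/60 ≈ 0.016667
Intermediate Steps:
g(x, Q) = Q*x
w(c) = 5
A(Z) = 30 + Z (A(Z) = 5*6 + Z = 30 + Z)
1/A((g(-2, -1)*5)*3) = 1/(30 + (-1*(-2)*5)*3) = 1/(30 + (2*5)*3) = 1/(30 + 10*3) = 1/(30 + 30) = 1/60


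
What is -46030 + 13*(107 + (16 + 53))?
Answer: -43742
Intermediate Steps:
-46030 + 13*(107 + (16 + 53)) = -46030 + 13*(107 + 69) = -46030 + 13*176 = -46030 + 2288 = -43742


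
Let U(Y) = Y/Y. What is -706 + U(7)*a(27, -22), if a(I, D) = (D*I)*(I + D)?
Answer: -3676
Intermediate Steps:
U(Y) = 1
a(I, D) = D*I*(D + I) (a(I, D) = (D*I)*(D + I) = D*I*(D + I))
-706 + U(7)*a(27, -22) = -706 + 1*(-22*27*(-22 + 27)) = -706 + 1*(-22*27*5) = -706 + 1*(-2970) = -706 - 2970 = -3676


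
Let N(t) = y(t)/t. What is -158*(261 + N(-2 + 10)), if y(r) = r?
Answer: -41396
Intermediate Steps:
N(t) = 1 (N(t) = t/t = 1)
-158*(261 + N(-2 + 10)) = -158*(261 + 1) = -158*262 = -41396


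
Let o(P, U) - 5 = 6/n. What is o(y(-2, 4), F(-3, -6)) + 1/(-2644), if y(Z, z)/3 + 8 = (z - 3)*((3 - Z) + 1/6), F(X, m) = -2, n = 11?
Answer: 161273/29084 ≈ 5.5451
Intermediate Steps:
y(Z, z) = -24 + 3*(-3 + z)*(19/6 - Z) (y(Z, z) = -24 + 3*((z - 3)*((3 - Z) + 1/6)) = -24 + 3*((-3 + z)*((3 - Z) + ⅙)) = -24 + 3*((-3 + z)*(19/6 - Z)) = -24 + 3*(-3 + z)*(19/6 - Z))
o(P, U) = 61/11 (o(P, U) = 5 + 6/11 = 61/11)
o(y(-2, 4), F(-3, -6)) + 1/(-2644) = 61/11 + 1/(-2644) = 61/11 - 1/2644 = 161273/29084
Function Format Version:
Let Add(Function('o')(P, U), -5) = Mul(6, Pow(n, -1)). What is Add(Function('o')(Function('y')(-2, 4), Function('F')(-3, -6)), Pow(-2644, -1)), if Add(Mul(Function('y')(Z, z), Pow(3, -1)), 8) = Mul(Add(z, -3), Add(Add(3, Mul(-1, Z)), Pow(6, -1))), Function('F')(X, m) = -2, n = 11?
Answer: Rational(161273, 29084) ≈ 5.5451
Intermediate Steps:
Function('y')(Z, z) = Add(-24, Mul(3, Add(-3, z), Add(Rational(19, 6), Mul(-1, Z)))) (Function('y')(Z, z) = Add(-24, Mul(3, Mul(Add(z, -3), Add(Add(3, Mul(-1, Z)), Pow(6, -1))))) = Add(-24, Mul(3, Mul(Add(-3, z), Add(Add(3, Mul(-1, Z)), Rational(1, 6))))) = Add(-24, Mul(3, Mul(Add(-3, z), Add(Rational(19, 6), Mul(-1, Z))))) = Add(-24, Mul(3, Add(-3, z), Add(Rational(19, 6), Mul(-1, Z)))))
Function('o')(P, U) = Rational(61, 11) (Function('o')(P, U) = Add(5, Mul(6, Pow(11, -1))) = Add(5, Mul(6, Rational(1, 11))) = Add(5, Rational(6, 11)) = Rational(61, 11))
Add(Function('o')(Function('y')(-2, 4), Function('F')(-3, -6)), Pow(-2644, -1)) = Add(Rational(61, 11), Pow(-2644, -1)) = Add(Rational(61, 11), Rational(-1, 2644)) = Rational(161273, 29084)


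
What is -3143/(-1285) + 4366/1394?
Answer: 4995826/895645 ≈ 5.5779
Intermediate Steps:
-3143/(-1285) + 4366/1394 = -3143*(-1/1285) + 4366*(1/1394) = 3143/1285 + 2183/697 = 4995826/895645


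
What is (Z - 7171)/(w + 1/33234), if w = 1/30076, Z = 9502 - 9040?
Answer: -3352976332428/31655 ≈ -1.0592e+8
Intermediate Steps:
Z = 462
w = 1/30076 ≈ 3.3249e-5
(Z - 7171)/(w + 1/33234) = (462 - 7171)/(1/30076 + 1/33234) = -6709/(1/30076 + 1/33234) = -6709/31655/499772892 = -6709*499772892/31655 = -3352976332428/31655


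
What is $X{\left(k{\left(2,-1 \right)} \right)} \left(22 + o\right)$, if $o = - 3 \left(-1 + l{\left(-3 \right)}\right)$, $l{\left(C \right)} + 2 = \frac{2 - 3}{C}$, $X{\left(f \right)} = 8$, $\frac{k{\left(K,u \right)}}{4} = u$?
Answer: $240$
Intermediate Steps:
$k{\left(K,u \right)} = 4 u$
$l{\left(C \right)} = -2 - \frac{1}{C}$ ($l{\left(C \right)} = -2 + \frac{2 - 3}{C} = -2 - \frac{1}{C}$)
$o = 8$ ($o = - 3 \left(-1 - \frac{5}{3}\right) = \left(-3\right) \left(- \frac{8}{3}\right) = 8$)
$X{\left(k{\left(2,-1 \right)} \right)} \left(22 + o\right) = 8 \left(22 + 8\right) = 8 \cdot 30 = 240$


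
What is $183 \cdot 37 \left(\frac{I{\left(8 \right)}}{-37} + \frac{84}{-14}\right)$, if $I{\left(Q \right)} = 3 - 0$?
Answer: $-41175$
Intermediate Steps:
$I{\left(Q \right)} = 3$ ($I{\left(Q \right)} = 3 + 0 = 3$)
$183 \cdot 37 \left(\frac{I{\left(8 \right)}}{-37} + \frac{84}{-14}\right) = 183 \cdot 37 \left(\frac{3}{-37} + \frac{84}{-14}\right) = 6771 \left(3 \left(- \frac{1}{37}\right) + 84 \left(- \frac{1}{14}\right)\right) = 6771 \left(- \frac{3}{37} - 6\right) = 6771 \left(- \frac{225}{37}\right) = -41175$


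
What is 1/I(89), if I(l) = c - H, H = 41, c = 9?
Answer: -1/32 ≈ -0.031250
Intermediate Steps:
I(l) = -32 (I(l) = 9 - 1*41 = 9 - 41 = -32)
1/I(89) = 1/(-32) = -1/32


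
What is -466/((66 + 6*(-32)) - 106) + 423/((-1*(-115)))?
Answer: 75863/13340 ≈ 5.6869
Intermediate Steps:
-466/((66 + 6*(-32)) - 106) + 423/((-1*(-115))) = -466/((66 - 192) - 106) + 423/115 = -466/(-126 - 106) + 423*(1/115) = -466/(-232) + 423/115 = -466*(-1/232) + 423/115 = 233/116 + 423/115 = 75863/13340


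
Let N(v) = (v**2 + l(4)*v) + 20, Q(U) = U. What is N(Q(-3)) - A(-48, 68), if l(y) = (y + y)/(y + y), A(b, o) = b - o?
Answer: 142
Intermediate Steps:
l(y) = 1 (l(y) = (2*y)/((2*y)) = (2*y)*(1/(2*y)) = 1)
N(v) = 20 + v + v**2 (N(v) = (v**2 + 1*v) + 20 = (v**2 + v) + 20 = (v + v**2) + 20 = 20 + v + v**2)
N(Q(-3)) - A(-48, 68) = (20 - 3 + (-3)**2) - (-48 - 1*68) = (20 - 3 + 9) - (-48 - 68) = 26 - 1*(-116) = 26 + 116 = 142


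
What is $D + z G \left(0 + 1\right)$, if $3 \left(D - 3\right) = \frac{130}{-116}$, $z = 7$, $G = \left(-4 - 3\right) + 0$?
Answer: $- \frac{8069}{174} \approx -46.374$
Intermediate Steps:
$G = -7$ ($G = -7 + 0 = -7$)
$D = \frac{457}{174}$ ($D = 3 + \frac{130 \frac{1}{-116}}{3} = 3 + \frac{130 \left(- \frac{1}{116}\right)}{3} = 3 + \frac{1}{3} \left(- \frac{65}{58}\right) = 3 - \frac{65}{174} = \frac{457}{174} \approx 2.6264$)
$D + z G \left(0 + 1\right) = \frac{457}{174} + 7 \left(- 7 \left(0 + 1\right)\right) = \frac{457}{174} + 7 \left(\left(-7\right) 1\right) = \frac{457}{174} + 7 \left(-7\right) = \frac{457}{174} - 49 = - \frac{8069}{174}$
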